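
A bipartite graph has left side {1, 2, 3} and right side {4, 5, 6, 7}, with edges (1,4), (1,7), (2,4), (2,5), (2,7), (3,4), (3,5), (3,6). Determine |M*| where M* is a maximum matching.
3 (matching: (1,7), (2,5), (3,6); upper bound min(|L|,|R|) = min(3,4) = 3)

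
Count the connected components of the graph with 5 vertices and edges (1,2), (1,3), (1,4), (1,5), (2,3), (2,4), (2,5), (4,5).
1 (components: {1, 2, 3, 4, 5})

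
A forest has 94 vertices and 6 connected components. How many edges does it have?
88 (Each of the 6 component trees on V_i vertices has V_i - 1 edges; summing gives V - C = 94 - 6 = 88)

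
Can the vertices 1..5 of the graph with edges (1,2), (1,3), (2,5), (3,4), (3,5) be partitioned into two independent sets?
Yes. Partition: {1, 4, 5}, {2, 3}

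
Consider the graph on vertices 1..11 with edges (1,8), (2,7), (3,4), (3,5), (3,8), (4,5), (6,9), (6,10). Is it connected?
No, it has 4 components: {1, 3, 4, 5, 8}, {2, 7}, {6, 9, 10}, {11}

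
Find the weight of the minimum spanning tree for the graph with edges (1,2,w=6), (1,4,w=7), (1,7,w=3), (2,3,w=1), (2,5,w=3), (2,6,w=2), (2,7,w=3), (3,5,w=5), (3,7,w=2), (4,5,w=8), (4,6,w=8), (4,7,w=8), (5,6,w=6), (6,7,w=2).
18 (MST edges: (1,4,w=7), (1,7,w=3), (2,3,w=1), (2,5,w=3), (2,6,w=2), (3,7,w=2); sum of weights 7 + 3 + 1 + 3 + 2 + 2 = 18)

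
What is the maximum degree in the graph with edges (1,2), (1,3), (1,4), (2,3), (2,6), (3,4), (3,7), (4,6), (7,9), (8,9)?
4 (attained at vertex 3)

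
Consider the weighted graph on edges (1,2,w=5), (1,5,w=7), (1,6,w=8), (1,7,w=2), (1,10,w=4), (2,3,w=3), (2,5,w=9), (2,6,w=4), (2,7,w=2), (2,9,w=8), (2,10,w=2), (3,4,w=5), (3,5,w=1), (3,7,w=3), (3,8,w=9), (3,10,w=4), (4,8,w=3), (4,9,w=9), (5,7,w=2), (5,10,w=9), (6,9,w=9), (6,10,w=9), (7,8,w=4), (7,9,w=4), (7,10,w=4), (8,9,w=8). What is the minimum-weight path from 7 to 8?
4 (path: 7 -> 8; weights 4 = 4)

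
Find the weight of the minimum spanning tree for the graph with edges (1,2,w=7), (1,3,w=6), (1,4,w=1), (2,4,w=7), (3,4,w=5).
13 (MST edges: (1,2,w=7), (1,4,w=1), (3,4,w=5); sum of weights 7 + 1 + 5 = 13)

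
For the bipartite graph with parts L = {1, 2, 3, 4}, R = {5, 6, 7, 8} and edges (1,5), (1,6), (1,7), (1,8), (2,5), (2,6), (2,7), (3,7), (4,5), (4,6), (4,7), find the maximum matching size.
4 (matching: (1,8), (2,5), (3,7), (4,6); upper bound min(|L|,|R|) = min(4,4) = 4)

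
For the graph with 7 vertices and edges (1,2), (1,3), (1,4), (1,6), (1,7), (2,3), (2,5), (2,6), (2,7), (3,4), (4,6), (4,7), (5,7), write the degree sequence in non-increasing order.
[5, 5, 4, 4, 3, 3, 2] (degrees: deg(1)=5, deg(2)=5, deg(3)=3, deg(4)=4, deg(5)=2, deg(6)=3, deg(7)=4)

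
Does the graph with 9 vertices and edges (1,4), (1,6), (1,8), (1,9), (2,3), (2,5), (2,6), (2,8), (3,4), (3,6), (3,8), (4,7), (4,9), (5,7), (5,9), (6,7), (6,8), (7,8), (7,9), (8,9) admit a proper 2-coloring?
No (odd cycle of length 3: 4 -> 1 -> 9 -> 4)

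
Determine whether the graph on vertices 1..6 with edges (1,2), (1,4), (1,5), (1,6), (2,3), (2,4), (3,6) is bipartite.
No (odd cycle of length 3: 2 -> 1 -> 4 -> 2)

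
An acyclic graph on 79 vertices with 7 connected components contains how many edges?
72 (Each of the 7 component trees on V_i vertices has V_i - 1 edges; summing gives V - C = 79 - 7 = 72)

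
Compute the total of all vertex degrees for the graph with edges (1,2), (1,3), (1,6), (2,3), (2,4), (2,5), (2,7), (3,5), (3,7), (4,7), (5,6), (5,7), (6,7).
26 (handshake: sum of degrees = 2|E| = 2 x 13 = 26)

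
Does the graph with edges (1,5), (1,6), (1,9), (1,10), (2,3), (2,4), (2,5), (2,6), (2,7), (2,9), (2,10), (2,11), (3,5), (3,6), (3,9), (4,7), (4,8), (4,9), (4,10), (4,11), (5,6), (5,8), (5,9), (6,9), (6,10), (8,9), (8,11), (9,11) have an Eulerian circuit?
Yes (the graph is connected and all 11 vertices have even degree)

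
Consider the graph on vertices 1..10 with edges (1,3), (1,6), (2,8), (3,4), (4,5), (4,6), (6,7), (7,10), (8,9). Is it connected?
No, it has 2 components: {1, 3, 4, 5, 6, 7, 10}, {2, 8, 9}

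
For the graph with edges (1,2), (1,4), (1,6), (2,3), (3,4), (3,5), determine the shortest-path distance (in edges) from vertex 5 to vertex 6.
4 (path: 5 -> 3 -> 4 -> 1 -> 6, 4 edges)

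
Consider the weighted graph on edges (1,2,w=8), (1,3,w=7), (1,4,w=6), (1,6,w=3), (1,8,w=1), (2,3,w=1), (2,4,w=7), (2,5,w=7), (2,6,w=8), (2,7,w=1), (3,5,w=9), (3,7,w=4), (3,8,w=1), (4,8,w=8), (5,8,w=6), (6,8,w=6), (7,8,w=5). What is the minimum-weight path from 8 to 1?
1 (path: 8 -> 1; weights 1 = 1)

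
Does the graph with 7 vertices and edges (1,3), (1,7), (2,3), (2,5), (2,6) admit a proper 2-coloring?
Yes. Partition: {1, 2, 4}, {3, 5, 6, 7}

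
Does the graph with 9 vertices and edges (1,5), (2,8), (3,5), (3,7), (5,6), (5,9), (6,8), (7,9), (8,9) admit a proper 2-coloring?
Yes. Partition: {1, 2, 3, 4, 6, 9}, {5, 7, 8}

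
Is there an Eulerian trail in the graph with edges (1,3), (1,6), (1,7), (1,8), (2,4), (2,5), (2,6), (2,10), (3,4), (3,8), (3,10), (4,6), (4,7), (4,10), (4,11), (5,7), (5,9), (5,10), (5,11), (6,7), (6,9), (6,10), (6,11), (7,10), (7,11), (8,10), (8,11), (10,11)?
Yes (the graph is connected and exactly 2 vertices have odd degree: {5, 6}; any Eulerian path must start and end at those)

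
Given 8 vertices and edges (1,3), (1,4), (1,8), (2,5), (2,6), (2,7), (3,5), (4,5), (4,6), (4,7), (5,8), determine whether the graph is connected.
Yes (BFS from 1 visits [1, 3, 4, 8, 5, 6, 7, 2] — all 8 vertices reached)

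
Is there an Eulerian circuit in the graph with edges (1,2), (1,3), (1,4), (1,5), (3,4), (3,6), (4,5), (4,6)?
No (2 vertices have odd degree: {2, 3}; Eulerian circuit requires 0)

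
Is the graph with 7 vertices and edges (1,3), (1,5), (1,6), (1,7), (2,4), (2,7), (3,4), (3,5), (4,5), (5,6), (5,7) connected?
Yes (BFS from 1 visits [1, 3, 5, 6, 7, 4, 2] — all 7 vertices reached)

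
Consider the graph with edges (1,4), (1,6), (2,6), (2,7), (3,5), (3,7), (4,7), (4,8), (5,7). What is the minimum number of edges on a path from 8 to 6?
3 (path: 8 -> 4 -> 1 -> 6, 3 edges)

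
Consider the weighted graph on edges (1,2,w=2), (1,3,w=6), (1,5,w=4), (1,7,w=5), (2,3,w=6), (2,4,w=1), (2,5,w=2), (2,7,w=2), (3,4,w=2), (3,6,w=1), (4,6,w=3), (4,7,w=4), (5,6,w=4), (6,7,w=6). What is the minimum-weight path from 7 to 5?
4 (path: 7 -> 2 -> 5; weights 2 + 2 = 4)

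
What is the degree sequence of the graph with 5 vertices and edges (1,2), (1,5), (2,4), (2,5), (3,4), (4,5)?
[3, 3, 3, 2, 1] (degrees: deg(1)=2, deg(2)=3, deg(3)=1, deg(4)=3, deg(5)=3)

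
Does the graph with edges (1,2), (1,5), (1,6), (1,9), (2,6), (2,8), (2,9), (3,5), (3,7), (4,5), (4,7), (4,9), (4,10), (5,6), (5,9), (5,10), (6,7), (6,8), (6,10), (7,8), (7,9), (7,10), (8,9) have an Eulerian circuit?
Yes (the graph is connected and all 10 vertices have even degree)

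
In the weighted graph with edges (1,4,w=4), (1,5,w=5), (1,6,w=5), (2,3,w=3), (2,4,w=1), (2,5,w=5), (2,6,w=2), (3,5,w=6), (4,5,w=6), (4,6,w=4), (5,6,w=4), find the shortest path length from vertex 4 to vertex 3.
4 (path: 4 -> 2 -> 3; weights 1 + 3 = 4)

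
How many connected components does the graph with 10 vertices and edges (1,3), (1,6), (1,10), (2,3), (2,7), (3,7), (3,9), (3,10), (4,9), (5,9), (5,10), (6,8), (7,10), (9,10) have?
1 (components: {1, 2, 3, 4, 5, 6, 7, 8, 9, 10})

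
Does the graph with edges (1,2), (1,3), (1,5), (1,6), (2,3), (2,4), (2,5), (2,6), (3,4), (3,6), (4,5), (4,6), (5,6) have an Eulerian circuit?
No (2 vertices have odd degree: {2, 6}; Eulerian circuit requires 0)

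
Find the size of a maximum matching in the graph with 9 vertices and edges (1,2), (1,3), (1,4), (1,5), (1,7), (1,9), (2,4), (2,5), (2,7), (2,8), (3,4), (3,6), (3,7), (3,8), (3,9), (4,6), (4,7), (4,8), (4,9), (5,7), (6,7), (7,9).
4 (matching: (1,2), (3,9), (4,8), (6,7); upper bound floor(n/2) = floor(9/2) = 4)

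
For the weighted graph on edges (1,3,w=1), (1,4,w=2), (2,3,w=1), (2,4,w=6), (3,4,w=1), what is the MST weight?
3 (MST edges: (1,3,w=1), (2,3,w=1), (3,4,w=1); sum of weights 1 + 1 + 1 = 3)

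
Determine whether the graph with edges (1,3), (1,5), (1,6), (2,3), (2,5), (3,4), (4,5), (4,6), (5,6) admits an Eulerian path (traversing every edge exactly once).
No (4 vertices have odd degree: {1, 3, 4, 6}; Eulerian path requires 0 or 2)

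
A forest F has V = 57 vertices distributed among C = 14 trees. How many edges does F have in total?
43 (Each of the 14 component trees on V_i vertices has V_i - 1 edges; summing gives V - C = 57 - 14 = 43)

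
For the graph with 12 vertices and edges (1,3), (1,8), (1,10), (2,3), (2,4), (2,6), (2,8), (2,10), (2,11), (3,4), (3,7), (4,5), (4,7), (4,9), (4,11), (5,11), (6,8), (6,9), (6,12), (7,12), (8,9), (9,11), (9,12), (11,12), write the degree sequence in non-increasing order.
[6, 6, 5, 5, 4, 4, 4, 4, 3, 3, 2, 2] (degrees: deg(1)=3, deg(2)=6, deg(3)=4, deg(4)=6, deg(5)=2, deg(6)=4, deg(7)=3, deg(8)=4, deg(9)=5, deg(10)=2, deg(11)=5, deg(12)=4)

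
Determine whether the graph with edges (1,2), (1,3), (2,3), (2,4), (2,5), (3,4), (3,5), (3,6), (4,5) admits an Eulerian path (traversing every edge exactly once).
No (4 vertices have odd degree: {3, 4, 5, 6}; Eulerian path requires 0 or 2)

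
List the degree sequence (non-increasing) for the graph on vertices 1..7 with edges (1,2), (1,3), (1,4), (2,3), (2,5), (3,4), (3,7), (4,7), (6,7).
[4, 3, 3, 3, 3, 1, 1] (degrees: deg(1)=3, deg(2)=3, deg(3)=4, deg(4)=3, deg(5)=1, deg(6)=1, deg(7)=3)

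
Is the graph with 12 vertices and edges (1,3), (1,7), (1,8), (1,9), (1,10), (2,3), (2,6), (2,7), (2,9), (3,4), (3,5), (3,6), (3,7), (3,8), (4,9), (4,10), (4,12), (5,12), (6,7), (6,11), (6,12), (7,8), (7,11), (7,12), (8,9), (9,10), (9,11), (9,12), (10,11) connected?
Yes (BFS from 1 visits [1, 3, 7, 8, 9, 10, 2, 4, 5, 6, 11, 12] — all 12 vertices reached)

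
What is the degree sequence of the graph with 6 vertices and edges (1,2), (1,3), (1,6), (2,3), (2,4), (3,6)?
[3, 3, 3, 2, 1, 0] (degrees: deg(1)=3, deg(2)=3, deg(3)=3, deg(4)=1, deg(5)=0, deg(6)=2)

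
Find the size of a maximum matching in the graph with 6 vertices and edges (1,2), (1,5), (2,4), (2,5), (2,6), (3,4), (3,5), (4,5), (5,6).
3 (matching: (1,2), (3,4), (5,6); upper bound floor(n/2) = floor(6/2) = 3)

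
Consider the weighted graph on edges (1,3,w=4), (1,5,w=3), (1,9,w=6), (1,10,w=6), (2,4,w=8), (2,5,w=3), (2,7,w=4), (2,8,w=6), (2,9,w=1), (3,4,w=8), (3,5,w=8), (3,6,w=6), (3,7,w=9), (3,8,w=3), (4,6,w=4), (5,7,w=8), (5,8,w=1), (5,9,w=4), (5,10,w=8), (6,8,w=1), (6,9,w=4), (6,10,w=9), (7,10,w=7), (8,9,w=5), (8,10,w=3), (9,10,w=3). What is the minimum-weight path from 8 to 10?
3 (path: 8 -> 10; weights 3 = 3)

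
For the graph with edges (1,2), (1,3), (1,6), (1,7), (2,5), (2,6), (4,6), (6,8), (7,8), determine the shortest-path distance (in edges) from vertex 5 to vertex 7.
3 (path: 5 -> 2 -> 1 -> 7, 3 edges)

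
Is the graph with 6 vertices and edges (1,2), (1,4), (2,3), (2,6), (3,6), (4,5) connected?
Yes (BFS from 1 visits [1, 2, 4, 3, 6, 5] — all 6 vertices reached)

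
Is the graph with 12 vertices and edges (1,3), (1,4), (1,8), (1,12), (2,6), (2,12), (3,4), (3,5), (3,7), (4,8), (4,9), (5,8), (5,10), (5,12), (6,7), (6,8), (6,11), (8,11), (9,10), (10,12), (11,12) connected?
Yes (BFS from 1 visits [1, 3, 4, 8, 12, 5, 7, 9, 6, 11, 2, 10] — all 12 vertices reached)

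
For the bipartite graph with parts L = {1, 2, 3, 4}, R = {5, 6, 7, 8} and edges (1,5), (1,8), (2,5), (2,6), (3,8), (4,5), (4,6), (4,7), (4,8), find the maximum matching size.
4 (matching: (1,5), (2,6), (3,8), (4,7); upper bound min(|L|,|R|) = min(4,4) = 4)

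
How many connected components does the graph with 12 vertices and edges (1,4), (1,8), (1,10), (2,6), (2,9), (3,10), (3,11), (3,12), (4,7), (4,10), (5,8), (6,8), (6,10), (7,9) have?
1 (components: {1, 2, 3, 4, 5, 6, 7, 8, 9, 10, 11, 12})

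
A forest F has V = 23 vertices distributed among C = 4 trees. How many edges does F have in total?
19 (Each of the 4 component trees on V_i vertices has V_i - 1 edges; summing gives V - C = 23 - 4 = 19)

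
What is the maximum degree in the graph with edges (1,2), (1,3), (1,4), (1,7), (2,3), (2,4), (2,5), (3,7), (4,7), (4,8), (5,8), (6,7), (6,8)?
4 (attained at vertices 1, 2, 4, 7)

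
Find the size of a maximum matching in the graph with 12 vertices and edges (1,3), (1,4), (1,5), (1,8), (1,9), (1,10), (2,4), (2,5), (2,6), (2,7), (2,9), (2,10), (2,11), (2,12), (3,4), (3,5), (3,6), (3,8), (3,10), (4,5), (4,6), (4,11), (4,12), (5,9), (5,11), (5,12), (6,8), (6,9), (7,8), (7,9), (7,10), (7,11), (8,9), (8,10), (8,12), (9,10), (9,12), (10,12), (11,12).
6 (matching: (1,4), (2,10), (3,8), (5,12), (6,9), (7,11); upper bound floor(n/2) = floor(12/2) = 6)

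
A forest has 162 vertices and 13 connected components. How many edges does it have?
149 (Each of the 13 component trees on V_i vertices has V_i - 1 edges; summing gives V - C = 162 - 13 = 149)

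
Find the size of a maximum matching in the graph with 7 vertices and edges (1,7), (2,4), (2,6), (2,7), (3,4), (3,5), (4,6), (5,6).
3 (matching: (2,7), (3,4), (5,6); upper bound floor(n/2) = floor(7/2) = 3)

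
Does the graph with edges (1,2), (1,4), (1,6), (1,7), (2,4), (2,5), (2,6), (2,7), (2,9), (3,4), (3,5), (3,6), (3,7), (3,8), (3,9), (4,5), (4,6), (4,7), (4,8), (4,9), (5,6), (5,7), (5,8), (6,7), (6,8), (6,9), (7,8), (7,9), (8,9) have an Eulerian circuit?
Yes (the graph is connected and all 9 vertices have even degree)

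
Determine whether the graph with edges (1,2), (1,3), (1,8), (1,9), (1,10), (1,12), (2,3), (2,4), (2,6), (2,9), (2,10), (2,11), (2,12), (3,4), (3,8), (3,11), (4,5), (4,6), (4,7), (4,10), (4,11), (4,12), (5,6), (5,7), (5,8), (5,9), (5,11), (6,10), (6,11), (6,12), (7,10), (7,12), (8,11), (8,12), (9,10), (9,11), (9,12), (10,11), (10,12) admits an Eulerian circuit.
No (2 vertices have odd degree: {3, 8}; Eulerian circuit requires 0)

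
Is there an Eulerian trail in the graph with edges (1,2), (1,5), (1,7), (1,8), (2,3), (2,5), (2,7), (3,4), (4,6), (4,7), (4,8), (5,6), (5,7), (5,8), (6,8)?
Yes (the graph is connected and exactly 2 vertices have odd degree: {5, 6}; any Eulerian path must start and end at those)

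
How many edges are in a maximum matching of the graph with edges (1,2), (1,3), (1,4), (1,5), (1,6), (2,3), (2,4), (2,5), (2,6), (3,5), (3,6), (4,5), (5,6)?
3 (matching: (1,4), (2,5), (3,6); upper bound floor(n/2) = floor(6/2) = 3)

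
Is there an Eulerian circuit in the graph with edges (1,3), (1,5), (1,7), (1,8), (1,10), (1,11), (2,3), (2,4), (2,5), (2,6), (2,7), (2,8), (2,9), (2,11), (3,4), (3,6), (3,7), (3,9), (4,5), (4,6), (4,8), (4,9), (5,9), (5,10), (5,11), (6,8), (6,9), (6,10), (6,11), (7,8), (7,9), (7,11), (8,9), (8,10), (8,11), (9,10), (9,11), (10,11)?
No (2 vertices have odd degree: {6, 9}; Eulerian circuit requires 0)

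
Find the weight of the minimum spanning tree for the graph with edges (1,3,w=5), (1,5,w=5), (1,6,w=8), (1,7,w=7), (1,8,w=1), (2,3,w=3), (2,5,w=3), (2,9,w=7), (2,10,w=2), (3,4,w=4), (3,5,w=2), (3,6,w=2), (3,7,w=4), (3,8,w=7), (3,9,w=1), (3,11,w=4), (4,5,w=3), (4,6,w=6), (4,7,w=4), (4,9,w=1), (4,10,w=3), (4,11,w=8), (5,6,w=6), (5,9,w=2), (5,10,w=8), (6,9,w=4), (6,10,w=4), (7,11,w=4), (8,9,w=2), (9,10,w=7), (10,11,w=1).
19 (MST edges: (1,8,w=1), (2,3,w=3), (2,10,w=2), (3,5,w=2), (3,6,w=2), (3,7,w=4), (3,9,w=1), (4,9,w=1), (8,9,w=2), (10,11,w=1); sum of weights 1 + 3 + 2 + 2 + 2 + 4 + 1 + 1 + 2 + 1 = 19)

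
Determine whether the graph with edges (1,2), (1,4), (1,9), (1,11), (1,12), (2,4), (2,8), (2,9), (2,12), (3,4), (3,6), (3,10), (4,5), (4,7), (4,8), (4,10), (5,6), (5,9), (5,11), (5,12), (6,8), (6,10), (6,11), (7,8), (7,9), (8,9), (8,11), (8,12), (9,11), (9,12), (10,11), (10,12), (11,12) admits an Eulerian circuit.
No (12 vertices have odd degree: {1, 2, 3, 4, 5, 6, 7, 8, 9, 10, 11, 12}; Eulerian circuit requires 0)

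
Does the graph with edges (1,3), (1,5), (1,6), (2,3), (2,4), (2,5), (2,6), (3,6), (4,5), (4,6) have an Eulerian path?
No (4 vertices have odd degree: {1, 3, 4, 5}; Eulerian path requires 0 or 2)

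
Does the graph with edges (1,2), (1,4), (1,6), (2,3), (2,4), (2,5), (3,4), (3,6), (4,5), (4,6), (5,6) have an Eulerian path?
No (4 vertices have odd degree: {1, 3, 4, 5}; Eulerian path requires 0 or 2)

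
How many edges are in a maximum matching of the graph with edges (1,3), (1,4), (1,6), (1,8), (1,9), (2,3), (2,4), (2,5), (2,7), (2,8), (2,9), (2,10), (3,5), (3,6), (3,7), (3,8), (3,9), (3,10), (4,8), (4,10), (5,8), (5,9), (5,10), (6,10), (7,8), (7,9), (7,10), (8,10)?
5 (matching: (1,6), (2,5), (3,9), (4,8), (7,10); upper bound floor(n/2) = floor(10/2) = 5)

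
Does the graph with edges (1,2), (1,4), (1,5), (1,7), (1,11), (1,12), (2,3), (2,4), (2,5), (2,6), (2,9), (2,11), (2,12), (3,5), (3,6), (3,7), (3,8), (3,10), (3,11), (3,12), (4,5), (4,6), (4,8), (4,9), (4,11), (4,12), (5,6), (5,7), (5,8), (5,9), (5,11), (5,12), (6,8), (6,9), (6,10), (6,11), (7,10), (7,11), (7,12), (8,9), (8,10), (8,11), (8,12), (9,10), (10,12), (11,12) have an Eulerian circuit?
No (2 vertices have odd degree: {11, 12}; Eulerian circuit requires 0)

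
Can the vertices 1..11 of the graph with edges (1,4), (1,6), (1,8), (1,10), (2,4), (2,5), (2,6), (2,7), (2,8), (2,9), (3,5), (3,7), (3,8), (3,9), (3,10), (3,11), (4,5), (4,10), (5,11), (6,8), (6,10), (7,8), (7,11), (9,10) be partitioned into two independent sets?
No (odd cycle of length 3: 8 -> 1 -> 6 -> 8)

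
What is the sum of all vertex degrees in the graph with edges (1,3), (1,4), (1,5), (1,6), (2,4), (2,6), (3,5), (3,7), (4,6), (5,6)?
20 (handshake: sum of degrees = 2|E| = 2 x 10 = 20)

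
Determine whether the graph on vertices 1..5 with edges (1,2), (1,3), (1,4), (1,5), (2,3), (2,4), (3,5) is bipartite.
No (odd cycle of length 3: 2 -> 1 -> 3 -> 2)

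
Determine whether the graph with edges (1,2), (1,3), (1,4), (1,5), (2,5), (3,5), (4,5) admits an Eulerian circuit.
Yes (the graph is connected and all 5 vertices have even degree)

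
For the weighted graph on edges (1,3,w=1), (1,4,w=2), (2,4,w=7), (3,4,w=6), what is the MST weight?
10 (MST edges: (1,3,w=1), (1,4,w=2), (2,4,w=7); sum of weights 1 + 2 + 7 = 10)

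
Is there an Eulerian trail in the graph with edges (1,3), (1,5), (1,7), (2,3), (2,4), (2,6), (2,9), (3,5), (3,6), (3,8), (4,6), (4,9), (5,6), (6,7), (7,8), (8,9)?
No (8 vertices have odd degree: {1, 3, 4, 5, 6, 7, 8, 9}; Eulerian path requires 0 or 2)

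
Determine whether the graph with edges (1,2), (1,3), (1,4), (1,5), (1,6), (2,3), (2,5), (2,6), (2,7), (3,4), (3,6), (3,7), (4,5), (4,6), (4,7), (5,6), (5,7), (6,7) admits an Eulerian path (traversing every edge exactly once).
No (6 vertices have odd degree: {1, 2, 3, 4, 5, 7}; Eulerian path requires 0 or 2)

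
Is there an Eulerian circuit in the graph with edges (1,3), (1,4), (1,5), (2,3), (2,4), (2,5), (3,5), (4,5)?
No (4 vertices have odd degree: {1, 2, 3, 4}; Eulerian circuit requires 0)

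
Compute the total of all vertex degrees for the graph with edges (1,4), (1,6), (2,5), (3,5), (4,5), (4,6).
12 (handshake: sum of degrees = 2|E| = 2 x 6 = 12)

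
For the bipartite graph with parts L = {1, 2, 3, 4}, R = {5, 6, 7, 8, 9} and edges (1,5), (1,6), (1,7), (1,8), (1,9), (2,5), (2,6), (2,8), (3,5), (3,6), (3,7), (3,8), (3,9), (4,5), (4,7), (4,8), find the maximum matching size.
4 (matching: (1,9), (2,8), (3,6), (4,7); upper bound min(|L|,|R|) = min(4,5) = 4)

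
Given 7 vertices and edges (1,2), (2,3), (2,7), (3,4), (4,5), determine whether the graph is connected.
No, it has 2 components: {1, 2, 3, 4, 5, 7}, {6}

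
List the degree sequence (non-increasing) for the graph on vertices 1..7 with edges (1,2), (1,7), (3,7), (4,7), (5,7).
[4, 2, 1, 1, 1, 1, 0] (degrees: deg(1)=2, deg(2)=1, deg(3)=1, deg(4)=1, deg(5)=1, deg(6)=0, deg(7)=4)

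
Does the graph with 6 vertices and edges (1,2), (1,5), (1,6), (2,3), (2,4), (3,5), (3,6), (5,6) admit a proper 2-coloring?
No (odd cycle of length 3: 6 -> 1 -> 5 -> 6)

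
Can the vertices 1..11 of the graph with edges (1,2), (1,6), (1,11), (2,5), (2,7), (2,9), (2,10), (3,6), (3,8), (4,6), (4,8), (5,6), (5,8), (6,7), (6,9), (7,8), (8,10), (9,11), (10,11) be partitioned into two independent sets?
Yes. Partition: {1, 3, 4, 5, 7, 9, 10}, {2, 6, 8, 11}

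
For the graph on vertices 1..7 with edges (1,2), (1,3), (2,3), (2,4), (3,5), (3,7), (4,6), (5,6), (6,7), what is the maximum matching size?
3 (matching: (2,4), (3,7), (5,6); upper bound floor(n/2) = floor(7/2) = 3)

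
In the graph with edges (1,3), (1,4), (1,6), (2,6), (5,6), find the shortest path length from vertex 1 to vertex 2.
2 (path: 1 -> 6 -> 2, 2 edges)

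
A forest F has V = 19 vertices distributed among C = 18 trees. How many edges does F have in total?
1 (Each of the 18 component trees on V_i vertices has V_i - 1 edges; summing gives V - C = 19 - 18 = 1)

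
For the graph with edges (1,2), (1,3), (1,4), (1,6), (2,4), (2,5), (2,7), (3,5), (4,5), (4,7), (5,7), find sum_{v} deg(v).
22 (handshake: sum of degrees = 2|E| = 2 x 11 = 22)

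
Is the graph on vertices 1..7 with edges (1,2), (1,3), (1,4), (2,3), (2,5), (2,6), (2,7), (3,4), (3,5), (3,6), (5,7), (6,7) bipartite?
No (odd cycle of length 3: 3 -> 1 -> 4 -> 3)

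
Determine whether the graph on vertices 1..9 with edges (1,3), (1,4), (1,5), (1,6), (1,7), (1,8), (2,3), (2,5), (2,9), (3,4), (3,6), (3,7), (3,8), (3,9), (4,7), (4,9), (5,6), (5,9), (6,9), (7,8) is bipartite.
No (odd cycle of length 3: 4 -> 1 -> 3 -> 4)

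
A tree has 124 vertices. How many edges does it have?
123 (A tree on V vertices has V - 1 edges, so 124 - 1 = 123)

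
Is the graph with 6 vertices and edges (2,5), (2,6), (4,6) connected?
No, it has 3 components: {1}, {2, 4, 5, 6}, {3}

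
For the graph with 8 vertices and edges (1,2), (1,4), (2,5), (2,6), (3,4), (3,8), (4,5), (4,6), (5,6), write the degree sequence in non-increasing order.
[4, 3, 3, 3, 2, 2, 1, 0] (degrees: deg(1)=2, deg(2)=3, deg(3)=2, deg(4)=4, deg(5)=3, deg(6)=3, deg(7)=0, deg(8)=1)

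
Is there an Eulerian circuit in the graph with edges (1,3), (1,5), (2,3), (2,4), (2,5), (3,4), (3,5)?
No (2 vertices have odd degree: {2, 5}; Eulerian circuit requires 0)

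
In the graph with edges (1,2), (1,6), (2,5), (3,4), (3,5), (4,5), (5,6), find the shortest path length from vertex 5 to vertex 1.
2 (path: 5 -> 6 -> 1, 2 edges)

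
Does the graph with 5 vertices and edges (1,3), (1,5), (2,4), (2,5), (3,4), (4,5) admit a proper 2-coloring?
No (odd cycle of length 3: 2 -> 5 -> 4 -> 2)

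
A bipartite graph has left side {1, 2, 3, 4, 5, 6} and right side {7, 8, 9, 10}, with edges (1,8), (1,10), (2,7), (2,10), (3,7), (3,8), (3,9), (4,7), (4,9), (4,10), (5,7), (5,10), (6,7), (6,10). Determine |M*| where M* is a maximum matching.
4 (matching: (1,10), (2,7), (3,8), (4,9); upper bound min(|L|,|R|) = min(6,4) = 4)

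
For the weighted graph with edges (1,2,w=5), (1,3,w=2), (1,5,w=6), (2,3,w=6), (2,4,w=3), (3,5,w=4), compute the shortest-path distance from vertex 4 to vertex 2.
3 (path: 4 -> 2; weights 3 = 3)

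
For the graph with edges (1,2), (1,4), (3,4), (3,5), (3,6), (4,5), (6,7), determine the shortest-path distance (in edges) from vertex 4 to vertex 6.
2 (path: 4 -> 3 -> 6, 2 edges)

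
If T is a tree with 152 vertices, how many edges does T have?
151 (A tree on V vertices has V - 1 edges, so 152 - 1 = 151)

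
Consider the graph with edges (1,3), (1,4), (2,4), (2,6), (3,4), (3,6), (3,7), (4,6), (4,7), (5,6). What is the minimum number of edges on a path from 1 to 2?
2 (path: 1 -> 4 -> 2, 2 edges)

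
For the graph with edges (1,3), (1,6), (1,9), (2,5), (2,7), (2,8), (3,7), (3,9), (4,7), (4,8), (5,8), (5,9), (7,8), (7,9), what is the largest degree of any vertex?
5 (attained at vertex 7)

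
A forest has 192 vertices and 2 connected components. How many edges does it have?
190 (Each of the 2 component trees on V_i vertices has V_i - 1 edges; summing gives V - C = 192 - 2 = 190)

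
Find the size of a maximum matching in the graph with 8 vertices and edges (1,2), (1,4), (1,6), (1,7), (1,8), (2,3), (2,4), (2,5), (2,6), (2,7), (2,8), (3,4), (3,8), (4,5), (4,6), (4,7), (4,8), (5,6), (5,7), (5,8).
4 (matching: (1,7), (2,6), (3,8), (4,5); upper bound floor(n/2) = floor(8/2) = 4)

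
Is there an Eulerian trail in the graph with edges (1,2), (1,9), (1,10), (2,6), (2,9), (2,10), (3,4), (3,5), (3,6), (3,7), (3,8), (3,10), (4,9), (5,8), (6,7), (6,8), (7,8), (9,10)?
Yes (the graph is connected and exactly 2 vertices have odd degree: {1, 7}; any Eulerian path must start and end at those)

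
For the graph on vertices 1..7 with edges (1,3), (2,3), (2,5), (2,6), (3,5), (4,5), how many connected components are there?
2 (components: {1, 2, 3, 4, 5, 6}, {7})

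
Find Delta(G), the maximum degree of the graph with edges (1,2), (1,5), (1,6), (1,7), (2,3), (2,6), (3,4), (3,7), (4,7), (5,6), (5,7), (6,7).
5 (attained at vertex 7)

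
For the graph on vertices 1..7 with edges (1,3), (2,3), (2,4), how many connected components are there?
4 (components: {1, 2, 3, 4}, {5}, {6}, {7})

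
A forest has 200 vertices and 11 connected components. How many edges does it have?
189 (Each of the 11 component trees on V_i vertices has V_i - 1 edges; summing gives V - C = 200 - 11 = 189)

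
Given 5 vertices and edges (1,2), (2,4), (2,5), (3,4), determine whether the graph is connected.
Yes (BFS from 1 visits [1, 2, 4, 5, 3] — all 5 vertices reached)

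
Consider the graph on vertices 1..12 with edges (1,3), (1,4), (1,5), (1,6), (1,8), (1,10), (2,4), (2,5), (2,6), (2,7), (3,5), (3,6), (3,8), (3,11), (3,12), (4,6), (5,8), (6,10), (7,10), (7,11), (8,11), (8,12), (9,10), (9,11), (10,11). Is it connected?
Yes (BFS from 1 visits [1, 3, 4, 5, 6, 8, 10, 11, 12, 2, 7, 9] — all 12 vertices reached)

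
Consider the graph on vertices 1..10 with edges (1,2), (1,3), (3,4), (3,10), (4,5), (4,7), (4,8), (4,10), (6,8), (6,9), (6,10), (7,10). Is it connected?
Yes (BFS from 1 visits [1, 2, 3, 4, 10, 5, 7, 8, 6, 9] — all 10 vertices reached)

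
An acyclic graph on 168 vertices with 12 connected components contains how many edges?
156 (Each of the 12 component trees on V_i vertices has V_i - 1 edges; summing gives V - C = 168 - 12 = 156)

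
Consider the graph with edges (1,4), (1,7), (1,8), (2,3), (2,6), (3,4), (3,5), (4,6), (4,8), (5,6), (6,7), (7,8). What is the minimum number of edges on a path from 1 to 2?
3 (path: 1 -> 4 -> 3 -> 2, 3 edges)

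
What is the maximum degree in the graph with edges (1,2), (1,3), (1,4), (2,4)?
3 (attained at vertex 1)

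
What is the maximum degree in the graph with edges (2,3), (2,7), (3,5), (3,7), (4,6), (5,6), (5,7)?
3 (attained at vertices 3, 5, 7)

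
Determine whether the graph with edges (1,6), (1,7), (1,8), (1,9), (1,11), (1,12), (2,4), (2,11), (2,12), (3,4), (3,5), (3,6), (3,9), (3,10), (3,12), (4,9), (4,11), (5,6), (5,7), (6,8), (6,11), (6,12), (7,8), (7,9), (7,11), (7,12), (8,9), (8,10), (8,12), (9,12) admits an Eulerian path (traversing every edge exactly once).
No (4 vertices have odd degree: {2, 5, 11, 12}; Eulerian path requires 0 or 2)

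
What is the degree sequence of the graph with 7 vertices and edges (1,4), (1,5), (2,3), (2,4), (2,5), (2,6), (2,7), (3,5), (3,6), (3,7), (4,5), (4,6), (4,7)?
[5, 5, 4, 4, 3, 3, 2] (degrees: deg(1)=2, deg(2)=5, deg(3)=4, deg(4)=5, deg(5)=4, deg(6)=3, deg(7)=3)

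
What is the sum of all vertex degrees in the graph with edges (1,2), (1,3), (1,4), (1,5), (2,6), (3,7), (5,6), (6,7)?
16 (handshake: sum of degrees = 2|E| = 2 x 8 = 16)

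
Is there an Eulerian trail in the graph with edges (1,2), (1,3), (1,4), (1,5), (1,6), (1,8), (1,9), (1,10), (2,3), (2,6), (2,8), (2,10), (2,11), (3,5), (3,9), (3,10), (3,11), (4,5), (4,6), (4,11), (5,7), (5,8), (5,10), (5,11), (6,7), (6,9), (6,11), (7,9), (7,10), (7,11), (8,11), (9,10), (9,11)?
Yes (the graph is connected and exactly 2 vertices have odd degree: {5, 7}; any Eulerian path must start and end at those)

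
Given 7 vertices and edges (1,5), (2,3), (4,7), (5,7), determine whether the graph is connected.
No, it has 3 components: {1, 4, 5, 7}, {2, 3}, {6}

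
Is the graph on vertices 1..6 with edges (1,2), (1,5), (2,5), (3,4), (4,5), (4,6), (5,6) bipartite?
No (odd cycle of length 3: 5 -> 1 -> 2 -> 5)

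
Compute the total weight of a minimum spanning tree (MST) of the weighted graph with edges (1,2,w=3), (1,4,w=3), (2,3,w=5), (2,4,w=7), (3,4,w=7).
11 (MST edges: (1,2,w=3), (1,4,w=3), (2,3,w=5); sum of weights 3 + 3 + 5 = 11)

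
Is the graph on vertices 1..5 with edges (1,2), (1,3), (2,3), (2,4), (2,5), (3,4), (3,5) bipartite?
No (odd cycle of length 3: 2 -> 1 -> 3 -> 2)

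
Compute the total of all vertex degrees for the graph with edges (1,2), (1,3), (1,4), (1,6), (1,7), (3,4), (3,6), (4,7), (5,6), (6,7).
20 (handshake: sum of degrees = 2|E| = 2 x 10 = 20)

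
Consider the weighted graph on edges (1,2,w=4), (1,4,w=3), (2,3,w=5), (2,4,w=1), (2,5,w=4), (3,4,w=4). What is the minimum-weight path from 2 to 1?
4 (path: 2 -> 1; weights 4 = 4)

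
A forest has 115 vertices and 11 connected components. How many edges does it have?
104 (Each of the 11 component trees on V_i vertices has V_i - 1 edges; summing gives V - C = 115 - 11 = 104)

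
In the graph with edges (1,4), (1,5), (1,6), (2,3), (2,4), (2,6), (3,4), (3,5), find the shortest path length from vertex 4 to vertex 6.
2 (path: 4 -> 2 -> 6, 2 edges)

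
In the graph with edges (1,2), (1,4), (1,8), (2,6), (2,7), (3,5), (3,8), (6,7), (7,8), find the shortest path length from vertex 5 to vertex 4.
4 (path: 5 -> 3 -> 8 -> 1 -> 4, 4 edges)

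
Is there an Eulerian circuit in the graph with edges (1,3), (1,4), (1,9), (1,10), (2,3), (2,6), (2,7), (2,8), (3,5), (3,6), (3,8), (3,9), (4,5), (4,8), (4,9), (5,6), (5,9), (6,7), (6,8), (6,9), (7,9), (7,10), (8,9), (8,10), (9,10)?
Yes (the graph is connected and all 10 vertices have even degree)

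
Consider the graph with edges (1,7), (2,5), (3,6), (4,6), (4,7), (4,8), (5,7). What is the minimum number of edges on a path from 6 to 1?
3 (path: 6 -> 4 -> 7 -> 1, 3 edges)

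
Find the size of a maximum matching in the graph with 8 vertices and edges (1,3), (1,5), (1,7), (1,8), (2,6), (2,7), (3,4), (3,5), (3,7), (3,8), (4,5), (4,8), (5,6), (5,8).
4 (matching: (1,5), (2,6), (3,7), (4,8); upper bound floor(n/2) = floor(8/2) = 4)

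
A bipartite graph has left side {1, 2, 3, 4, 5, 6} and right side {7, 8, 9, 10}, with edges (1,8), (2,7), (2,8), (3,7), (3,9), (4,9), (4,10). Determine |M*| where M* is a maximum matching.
4 (matching: (1,8), (2,7), (3,9), (4,10); upper bound min(|L|,|R|) = min(6,4) = 4)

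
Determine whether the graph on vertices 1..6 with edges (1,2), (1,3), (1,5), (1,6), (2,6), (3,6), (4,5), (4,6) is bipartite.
No (odd cycle of length 3: 3 -> 1 -> 6 -> 3)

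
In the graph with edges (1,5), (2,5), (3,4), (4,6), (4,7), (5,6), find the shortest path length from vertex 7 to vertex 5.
3 (path: 7 -> 4 -> 6 -> 5, 3 edges)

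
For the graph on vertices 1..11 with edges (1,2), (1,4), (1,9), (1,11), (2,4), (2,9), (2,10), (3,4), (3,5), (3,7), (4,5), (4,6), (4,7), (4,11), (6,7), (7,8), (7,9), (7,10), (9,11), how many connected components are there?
1 (components: {1, 2, 3, 4, 5, 6, 7, 8, 9, 10, 11})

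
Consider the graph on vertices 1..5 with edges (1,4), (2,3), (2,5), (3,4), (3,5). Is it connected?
Yes (BFS from 1 visits [1, 4, 3, 2, 5] — all 5 vertices reached)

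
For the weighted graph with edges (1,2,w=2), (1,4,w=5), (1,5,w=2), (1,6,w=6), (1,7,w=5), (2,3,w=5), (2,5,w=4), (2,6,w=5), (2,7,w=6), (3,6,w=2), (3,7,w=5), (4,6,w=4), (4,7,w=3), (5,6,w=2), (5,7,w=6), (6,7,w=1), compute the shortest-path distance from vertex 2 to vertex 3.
5 (path: 2 -> 3; weights 5 = 5)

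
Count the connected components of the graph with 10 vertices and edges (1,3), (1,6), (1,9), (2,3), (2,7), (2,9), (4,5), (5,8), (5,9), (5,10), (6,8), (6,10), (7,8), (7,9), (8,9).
1 (components: {1, 2, 3, 4, 5, 6, 7, 8, 9, 10})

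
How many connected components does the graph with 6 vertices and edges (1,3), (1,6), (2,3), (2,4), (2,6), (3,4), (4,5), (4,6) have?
1 (components: {1, 2, 3, 4, 5, 6})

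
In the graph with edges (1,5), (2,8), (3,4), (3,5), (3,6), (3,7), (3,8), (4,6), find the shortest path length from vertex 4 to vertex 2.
3 (path: 4 -> 3 -> 8 -> 2, 3 edges)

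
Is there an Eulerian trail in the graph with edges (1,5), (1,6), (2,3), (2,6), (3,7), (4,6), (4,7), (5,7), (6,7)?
Yes — and in fact it has an Eulerian circuit (the graph is connected and all 7 vertices have even degree)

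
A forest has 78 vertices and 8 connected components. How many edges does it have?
70 (Each of the 8 component trees on V_i vertices has V_i - 1 edges; summing gives V - C = 78 - 8 = 70)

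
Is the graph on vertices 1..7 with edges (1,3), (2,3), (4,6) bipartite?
Yes. Partition: {1, 2, 4, 5, 7}, {3, 6}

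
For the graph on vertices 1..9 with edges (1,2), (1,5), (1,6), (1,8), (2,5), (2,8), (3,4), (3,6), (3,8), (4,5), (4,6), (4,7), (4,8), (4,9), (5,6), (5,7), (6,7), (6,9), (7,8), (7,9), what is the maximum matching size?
4 (matching: (1,5), (2,8), (4,6), (7,9); upper bound floor(n/2) = floor(9/2) = 4)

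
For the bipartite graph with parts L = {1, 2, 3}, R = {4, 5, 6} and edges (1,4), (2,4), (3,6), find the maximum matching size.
2 (matching: (1,4), (3,6); upper bound min(|L|,|R|) = min(3,3) = 3)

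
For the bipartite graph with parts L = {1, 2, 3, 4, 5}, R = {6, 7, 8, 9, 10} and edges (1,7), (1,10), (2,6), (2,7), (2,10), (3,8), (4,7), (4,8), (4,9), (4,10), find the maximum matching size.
4 (matching: (1,10), (2,7), (3,8), (4,9); upper bound min(|L|,|R|) = min(5,5) = 5)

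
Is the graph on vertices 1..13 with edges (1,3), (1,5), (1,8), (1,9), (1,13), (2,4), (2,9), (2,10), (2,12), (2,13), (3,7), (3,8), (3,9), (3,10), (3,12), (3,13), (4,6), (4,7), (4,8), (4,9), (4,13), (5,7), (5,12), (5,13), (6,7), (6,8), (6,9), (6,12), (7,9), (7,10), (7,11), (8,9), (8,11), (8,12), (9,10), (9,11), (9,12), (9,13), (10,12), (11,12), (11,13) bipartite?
No (odd cycle of length 3: 9 -> 1 -> 13 -> 9)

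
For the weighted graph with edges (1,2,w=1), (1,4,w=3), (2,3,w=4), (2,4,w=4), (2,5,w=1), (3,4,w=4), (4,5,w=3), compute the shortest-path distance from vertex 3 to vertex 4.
4 (path: 3 -> 4; weights 4 = 4)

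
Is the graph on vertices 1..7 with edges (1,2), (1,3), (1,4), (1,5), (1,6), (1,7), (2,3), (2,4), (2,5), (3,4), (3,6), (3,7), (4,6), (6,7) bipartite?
No (odd cycle of length 3: 6 -> 1 -> 3 -> 6)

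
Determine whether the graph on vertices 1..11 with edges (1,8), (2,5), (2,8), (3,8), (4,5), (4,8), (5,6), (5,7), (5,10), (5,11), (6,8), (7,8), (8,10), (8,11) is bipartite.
Yes. Partition: {1, 2, 3, 4, 6, 7, 9, 10, 11}, {5, 8}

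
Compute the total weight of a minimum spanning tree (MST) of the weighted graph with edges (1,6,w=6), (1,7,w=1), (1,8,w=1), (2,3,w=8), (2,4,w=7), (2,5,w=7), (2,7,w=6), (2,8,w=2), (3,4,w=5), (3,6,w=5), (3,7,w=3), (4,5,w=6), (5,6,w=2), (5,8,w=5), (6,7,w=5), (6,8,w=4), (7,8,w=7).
18 (MST edges: (1,7,w=1), (1,8,w=1), (2,8,w=2), (3,4,w=5), (3,7,w=3), (5,6,w=2), (6,8,w=4); sum of weights 1 + 1 + 2 + 5 + 3 + 2 + 4 = 18)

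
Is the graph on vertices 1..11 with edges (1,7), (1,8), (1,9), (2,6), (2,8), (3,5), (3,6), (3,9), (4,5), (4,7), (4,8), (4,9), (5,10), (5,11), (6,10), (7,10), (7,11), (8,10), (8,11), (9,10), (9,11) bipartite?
Yes. Partition: {1, 2, 3, 4, 10, 11}, {5, 6, 7, 8, 9}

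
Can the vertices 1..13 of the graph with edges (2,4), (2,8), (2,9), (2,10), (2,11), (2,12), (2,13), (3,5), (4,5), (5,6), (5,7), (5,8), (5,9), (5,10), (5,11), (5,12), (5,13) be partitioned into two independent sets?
Yes. Partition: {1, 2, 5}, {3, 4, 6, 7, 8, 9, 10, 11, 12, 13}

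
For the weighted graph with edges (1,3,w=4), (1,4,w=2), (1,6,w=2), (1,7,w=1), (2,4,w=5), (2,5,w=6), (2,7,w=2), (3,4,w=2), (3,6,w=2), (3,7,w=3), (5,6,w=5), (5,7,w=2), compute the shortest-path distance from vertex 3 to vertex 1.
4 (path: 3 -> 1; weights 4 = 4)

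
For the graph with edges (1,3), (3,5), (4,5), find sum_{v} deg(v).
6 (handshake: sum of degrees = 2|E| = 2 x 3 = 6)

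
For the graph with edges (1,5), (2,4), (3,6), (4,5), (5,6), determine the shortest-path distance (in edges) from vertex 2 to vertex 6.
3 (path: 2 -> 4 -> 5 -> 6, 3 edges)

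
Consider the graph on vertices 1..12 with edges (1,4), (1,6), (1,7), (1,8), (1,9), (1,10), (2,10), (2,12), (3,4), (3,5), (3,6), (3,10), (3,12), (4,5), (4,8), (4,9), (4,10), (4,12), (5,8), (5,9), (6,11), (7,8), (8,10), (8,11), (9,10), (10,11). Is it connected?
Yes (BFS from 1 visits [1, 4, 6, 7, 8, 9, 10, 3, 5, 12, 11, 2] — all 12 vertices reached)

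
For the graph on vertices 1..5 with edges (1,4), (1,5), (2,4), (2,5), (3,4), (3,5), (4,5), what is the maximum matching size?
2 (matching: (1,5), (3,4); upper bound floor(n/2) = floor(5/2) = 2)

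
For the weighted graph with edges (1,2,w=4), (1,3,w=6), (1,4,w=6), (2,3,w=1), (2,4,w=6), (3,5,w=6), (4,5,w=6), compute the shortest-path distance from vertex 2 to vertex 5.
7 (path: 2 -> 3 -> 5; weights 1 + 6 = 7)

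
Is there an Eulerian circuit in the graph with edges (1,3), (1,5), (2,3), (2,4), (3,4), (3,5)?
Yes (the graph is connected and all 5 vertices have even degree)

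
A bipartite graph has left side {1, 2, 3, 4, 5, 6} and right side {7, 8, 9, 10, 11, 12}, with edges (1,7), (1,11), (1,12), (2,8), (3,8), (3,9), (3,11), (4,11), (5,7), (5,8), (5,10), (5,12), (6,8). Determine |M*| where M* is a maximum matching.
5 (matching: (1,12), (2,8), (3,9), (4,11), (5,10); upper bound min(|L|,|R|) = min(6,6) = 6)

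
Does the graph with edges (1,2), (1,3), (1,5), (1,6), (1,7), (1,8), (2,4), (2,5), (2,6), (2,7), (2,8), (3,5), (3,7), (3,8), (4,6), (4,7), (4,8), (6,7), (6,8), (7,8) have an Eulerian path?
Yes (the graph is connected and exactly 2 vertices have odd degree: {5, 6}; any Eulerian path must start and end at those)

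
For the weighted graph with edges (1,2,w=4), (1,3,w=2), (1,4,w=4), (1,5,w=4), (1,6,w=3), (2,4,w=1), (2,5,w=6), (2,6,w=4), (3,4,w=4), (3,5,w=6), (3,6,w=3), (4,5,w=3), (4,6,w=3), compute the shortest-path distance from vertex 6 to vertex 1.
3 (path: 6 -> 1; weights 3 = 3)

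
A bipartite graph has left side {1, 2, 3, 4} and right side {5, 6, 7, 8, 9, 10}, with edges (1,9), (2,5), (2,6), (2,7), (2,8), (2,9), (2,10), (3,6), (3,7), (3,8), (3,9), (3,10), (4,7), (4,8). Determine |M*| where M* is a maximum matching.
4 (matching: (1,9), (2,10), (3,8), (4,7); upper bound min(|L|,|R|) = min(4,6) = 4)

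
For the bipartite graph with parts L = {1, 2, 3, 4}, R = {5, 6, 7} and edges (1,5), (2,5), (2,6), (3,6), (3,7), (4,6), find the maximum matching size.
3 (matching: (1,5), (2,6), (3,7); upper bound min(|L|,|R|) = min(4,3) = 3)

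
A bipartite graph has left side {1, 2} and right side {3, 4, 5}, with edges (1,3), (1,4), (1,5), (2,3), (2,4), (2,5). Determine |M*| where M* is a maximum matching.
2 (matching: (1,5), (2,4); upper bound min(|L|,|R|) = min(2,3) = 2)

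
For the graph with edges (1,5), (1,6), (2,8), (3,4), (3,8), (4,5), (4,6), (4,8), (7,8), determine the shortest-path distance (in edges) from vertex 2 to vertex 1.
4 (path: 2 -> 8 -> 4 -> 6 -> 1, 4 edges)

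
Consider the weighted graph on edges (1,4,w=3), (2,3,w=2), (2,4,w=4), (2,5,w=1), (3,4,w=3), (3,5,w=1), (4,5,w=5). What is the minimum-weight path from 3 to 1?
6 (path: 3 -> 4 -> 1; weights 3 + 3 = 6)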